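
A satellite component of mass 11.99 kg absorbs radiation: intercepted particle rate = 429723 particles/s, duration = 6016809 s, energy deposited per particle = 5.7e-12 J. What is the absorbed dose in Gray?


Total energy deposited = rate * time * E_per
  = 429723 * 6016809 * 5.7e-12 = 14.7377 J
Dose = E_total / mass = 14.7377 / 11.99
Dose = 1.2292 Gy

1.2292 Gy


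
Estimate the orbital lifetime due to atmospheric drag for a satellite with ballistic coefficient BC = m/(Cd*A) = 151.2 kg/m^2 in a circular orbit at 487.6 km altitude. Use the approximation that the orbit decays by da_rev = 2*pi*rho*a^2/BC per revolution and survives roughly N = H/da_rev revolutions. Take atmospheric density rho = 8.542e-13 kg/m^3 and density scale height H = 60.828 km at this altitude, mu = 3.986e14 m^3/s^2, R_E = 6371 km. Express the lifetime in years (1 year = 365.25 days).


a = R_E + alt = 6858.6000 km = 6.8586e+06 m
da_rev = 2*pi*rho*a^2/BC = 2*pi*8.542e-13*(6.8586e+06)^2/151.2 = 1.669777 m per revolution
N = H/da_rev = 60828.0000 m / 1.669777 m = 36428.8065 revolutions
P = 2*pi*sqrt(a^3/mu) = 5652.8106 s
lifetime = N*P = 36428.8065 * 5652.8106 = 2.0592514e+08 s = 2383.3929 days
years = 2383.3929 / 365.25 = 6.5254 years

6.5254 years


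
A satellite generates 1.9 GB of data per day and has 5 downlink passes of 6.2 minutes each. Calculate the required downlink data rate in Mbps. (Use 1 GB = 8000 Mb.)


total contact time = 5 * 6.2 * 60 = 1860.0000 s
data = 1.9 GB = 15200.0000 Mb
rate = 15200.0000 / 1860.0000 = 8.1720 Mbps

8.1720 Mbps


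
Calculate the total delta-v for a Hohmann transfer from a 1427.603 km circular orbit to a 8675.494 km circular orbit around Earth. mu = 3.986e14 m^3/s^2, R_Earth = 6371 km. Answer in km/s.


r1 = 7798.6030 km = 7.798603e+06 m
r2 = 15046.4940 km = 1.5046494e+07 m
dv1 = sqrt(mu/r1)*(sqrt(2*r2/(r1+r2)) - 1) = 1056.0905 m/s
dv2 = sqrt(mu/r2)*(1 - sqrt(2*r1/(r1+r2))) = 894.1336 m/s
total dv = |dv1| + |dv2| = 1056.0905 + 894.1336 = 1950.2241 m/s = 1.9502 km/s

1.9502 km/s


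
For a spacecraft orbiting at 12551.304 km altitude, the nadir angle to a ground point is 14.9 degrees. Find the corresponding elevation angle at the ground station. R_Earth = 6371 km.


r = R_E + alt = 18922.3040 km
Law of sines in the satellite / Earth-center / ground-point triangle:
  sin(nadir)/R_E = sin(90 + el)/r  =>  cos(el) = (r/R_E)*sin(nadir)
cos(el) = (18922.3040 / 6371.0000) * sin(14.9 deg) = 0.7637019
el = arccos(0.7637019) = 40.2084 deg
(Earth-central angle = 90 - nadir - el = 34.8916 deg)

40.2084 degrees


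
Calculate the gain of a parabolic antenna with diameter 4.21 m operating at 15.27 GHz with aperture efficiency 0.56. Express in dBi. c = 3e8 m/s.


lambda = c/f = 3e8 / 1.527e+10 = 0.01964637 m
G = eta*(pi*D/lambda)^2 = 0.56*(pi*4.21/0.01964637)^2
G = 253797.6104 (linear)
G = 10*log10(253797.6104) = 54.0449 dBi

54.0449 dBi


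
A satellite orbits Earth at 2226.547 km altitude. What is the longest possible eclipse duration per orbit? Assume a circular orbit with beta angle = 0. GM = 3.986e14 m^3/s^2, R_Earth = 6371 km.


r = 8597.5470 km
T = 132.2275 min
Eclipse fraction = arcsin(R_E/r)/pi = arcsin(6371.0000/8597.5470)/pi
= arcsin(0.7410253)/pi = 0.2656602
Eclipse duration = 0.2656602 * 132.2275 = 35.1276 min

35.1276 minutes


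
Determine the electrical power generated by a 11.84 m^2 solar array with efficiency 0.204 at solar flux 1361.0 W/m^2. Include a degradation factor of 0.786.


P = area * eta * S * degradation
P = 11.84 * 0.204 * 1361.0 * 0.786
P = 2583.8217 W

2583.8217 W


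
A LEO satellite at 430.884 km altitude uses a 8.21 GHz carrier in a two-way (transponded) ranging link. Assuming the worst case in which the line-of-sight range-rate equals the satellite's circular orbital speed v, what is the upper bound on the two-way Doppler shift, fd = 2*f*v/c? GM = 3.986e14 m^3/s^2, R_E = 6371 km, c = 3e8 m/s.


r = 6.801884e+06 m
v = sqrt(mu/r) = 7655.1558 m/s (worst-case radial velocity)
f = 8.21 GHz = 8.21e+09 Hz
fd = 2*f*v/c = 2*8.21e+09*7655.1558/3.0e+08
fd = 418992.1966 Hz

418992.1966 Hz


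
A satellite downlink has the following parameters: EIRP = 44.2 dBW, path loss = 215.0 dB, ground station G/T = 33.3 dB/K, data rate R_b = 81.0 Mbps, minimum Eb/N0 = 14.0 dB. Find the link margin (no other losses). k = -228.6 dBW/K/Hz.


C/N0 = EIRP - FSPL + G/T - k = 44.2 - 215.0 + 33.3 - (-228.6)
C/N0 = 91.1000 dB-Hz
R_b = 81.0 Mbps = 8.1e+07 bps -> 10*log10(R_b) = 79.0849 dB-Hz
Eb/N0 = C/N0 - 10*log10(R_b) = 91.1000 - 79.0849 = 12.0151 dB
Margin = Eb/N0 - Eb/N0_req = 12.0151 - 14.0 = -1.9849 dB (negative margin: link does not close)

-1.9849 dB


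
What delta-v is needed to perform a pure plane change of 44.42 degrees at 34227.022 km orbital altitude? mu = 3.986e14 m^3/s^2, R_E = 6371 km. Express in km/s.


r = 40598.0220 km = 4.0598022e+07 m
V = sqrt(mu/r) = 3133.4027 m/s
di = 44.42 deg = 0.7752753 rad
dV = 2*V*sin(di/2) = 2*3133.4027*sin(0.3876376)
dV = 2368.8673 m/s = 2.3689 km/s

2.3689 km/s


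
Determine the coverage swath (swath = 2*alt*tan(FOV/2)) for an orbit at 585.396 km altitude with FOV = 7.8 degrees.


FOV = 7.8 deg = 0.1361357 rad
swath = 2 * alt * tan(FOV/2) = 2 * 585.396 * tan(0.06806784)
swath = 2 * 585.396 * 0.06817316
swath = 79.8166 km

79.8166 km


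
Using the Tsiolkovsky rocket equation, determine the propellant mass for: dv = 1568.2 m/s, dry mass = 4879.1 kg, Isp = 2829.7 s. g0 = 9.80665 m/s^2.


ve = Isp * g0 = 2829.7 * 9.80665 = 27749.877505 m/s
mass ratio = exp(dv/ve) = exp(1568.2/27749.877505) = 1.05813927
m_prop = m_dry * (mr - 1) = 4879.1 * (1.05813927 - 1)
m_prop = 283.6673 kg

283.6673 kg


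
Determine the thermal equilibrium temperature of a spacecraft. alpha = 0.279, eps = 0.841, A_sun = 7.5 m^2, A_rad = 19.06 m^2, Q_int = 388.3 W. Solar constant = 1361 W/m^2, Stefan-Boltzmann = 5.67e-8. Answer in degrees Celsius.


Numerator = alpha*S*A_sun + Q_int = 0.279*1361*7.5 + 388.3 = 3236.1925 W
Denominator = eps*sigma*A_rad = 0.841*5.67e-8*19.06 = 9.0887038e-07 W/K^4
T^4 = 3.5606755e+09 K^4
T = 244.2773 K = -28.8727 C

-28.8727 degrees Celsius


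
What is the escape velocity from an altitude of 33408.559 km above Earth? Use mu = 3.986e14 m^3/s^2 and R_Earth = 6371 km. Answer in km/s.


r = 6371.0 + 33408.559 = 39779.5590 km = 3.9779559e+07 m
v_esc = sqrt(2*mu/r) = sqrt(2*3.986e14 / 3.9779559e+07)
v_esc = 4476.6554 m/s = 4.4767 km/s

4.4767 km/s


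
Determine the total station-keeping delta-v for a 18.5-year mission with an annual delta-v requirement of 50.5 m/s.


dV = rate * years = 50.5 * 18.5
dV = 934.2500 m/s

934.2500 m/s


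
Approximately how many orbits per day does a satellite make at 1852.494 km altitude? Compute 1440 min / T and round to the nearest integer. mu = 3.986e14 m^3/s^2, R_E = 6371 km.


r = 8.223494e+06 m
T = 2*pi*sqrt(r^3/mu) = 7421.5701 s = 123.6928 min
revs/day = 1440 / 123.6928 = 11.6417
Rounded: 12 revolutions per day

12 revolutions per day


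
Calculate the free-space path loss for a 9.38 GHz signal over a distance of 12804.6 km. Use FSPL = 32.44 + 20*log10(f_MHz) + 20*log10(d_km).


f = 9.38 GHz = 9380.0000 MHz
d = 12804.6 km
FSPL = 32.44 + 20*log10(9380.0000) + 20*log10(12804.6)
FSPL = 32.44 + 79.4441 + 82.1473
FSPL = 194.0314 dB

194.0314 dB


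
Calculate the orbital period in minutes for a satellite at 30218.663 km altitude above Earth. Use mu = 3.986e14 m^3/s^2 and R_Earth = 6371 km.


r = 36589.6630 km = 3.6589663e+07 m
T = 2*pi*sqrt(r^3/mu) = 2*pi*sqrt(4.8986367e+22 / 3.986e14)
T = 69654.4449 s = 1160.9074 min

1160.9074 minutes


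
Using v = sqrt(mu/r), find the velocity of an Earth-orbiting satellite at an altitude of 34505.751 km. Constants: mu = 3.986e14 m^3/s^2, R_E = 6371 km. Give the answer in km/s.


r = R_E + alt = 6371.0 + 34505.751 = 40876.7510 km = 4.0876751e+07 m
v = sqrt(mu/r) = sqrt(3.986e14 / 4.0876751e+07) = 3122.7014 m/s = 3.1227 km/s

3.1227 km/s


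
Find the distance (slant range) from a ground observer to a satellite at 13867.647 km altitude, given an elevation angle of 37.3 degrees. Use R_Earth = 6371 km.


h = 13867.647 km, el = 37.3 deg
d = -R_E*sin(el) + sqrt((R_E*sin(el))^2 + 2*R_E*h + h^2)
d = -6371.0000*sin(0.6510078) + sqrt((6371.0000*0.6059884)^2 + 2*6371.0000*13867.647 + 13867.647^2)
d = 15733.0887 km

15733.0887 km


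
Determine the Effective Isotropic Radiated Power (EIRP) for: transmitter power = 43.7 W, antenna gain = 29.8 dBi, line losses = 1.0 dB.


Pt = 43.7 W = 16.4048 dBW
EIRP = Pt_dBW + Gt - losses = 16.4048 + 29.8 - 1.0 = 45.2048 dBW

45.2048 dBW


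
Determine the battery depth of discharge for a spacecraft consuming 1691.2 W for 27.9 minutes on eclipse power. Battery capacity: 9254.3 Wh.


E_used = P * t / 60 = 1691.2 * 27.9 / 60 = 786.4080 Wh
DOD = E_used / E_total * 100 = 786.4080 / 9254.3 * 100
DOD = 8.4978 %

8.4978 %


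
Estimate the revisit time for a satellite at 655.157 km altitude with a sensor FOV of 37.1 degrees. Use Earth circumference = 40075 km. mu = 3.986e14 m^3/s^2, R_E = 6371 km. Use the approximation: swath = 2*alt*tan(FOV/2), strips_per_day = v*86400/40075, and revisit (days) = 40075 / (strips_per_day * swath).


swath = 2*655.157*tan(0.3237586) = 439.6968 km
v = sqrt(mu/r) = 7531.9898 m/s = 7.5320 km/s
strips/day = v*86400/40075 = 7.5320*86400/40075 = 16.2387
coverage/day = strips * swath = 16.2387 * 439.6968 = 7140.0824 km
revisit = 40075 / 7140.0824 = 5.6127 days

5.6127 days


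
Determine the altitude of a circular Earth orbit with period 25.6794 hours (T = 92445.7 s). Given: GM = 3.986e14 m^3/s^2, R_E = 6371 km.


T = 92445.7 s
r = (mu*T^2/(4*pi^2))^(1/3) = (3.986e14 * 92445.7^2 / (4*pi^2))^(1/3)
r = 4.4189287e+07 m = 44189.2872 km
alt = r - R_E = 44189.2872 - 6371 = 37818.2872 km

37818.2872 km


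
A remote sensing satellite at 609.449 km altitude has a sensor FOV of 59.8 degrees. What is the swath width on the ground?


FOV = 59.8 deg = 1.0437 rad
swath = 2 * alt * tan(FOV/2) = 2 * 609.449 * tan(0.5218534)
swath = 2 * 609.449 * 0.5750255
swath = 700.8974 km

700.8974 km


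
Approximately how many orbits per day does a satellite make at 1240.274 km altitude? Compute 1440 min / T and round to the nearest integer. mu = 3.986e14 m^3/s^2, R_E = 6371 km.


r = 7.611274e+06 m
T = 2*pi*sqrt(r^3/mu) = 6608.4142 s = 110.1402 min
revs/day = 1440 / 110.1402 = 13.0742
Rounded: 13 revolutions per day

13 revolutions per day


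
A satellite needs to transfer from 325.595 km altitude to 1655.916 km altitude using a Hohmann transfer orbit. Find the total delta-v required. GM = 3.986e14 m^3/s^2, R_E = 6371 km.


r1 = 6696.5950 km = 6.696595e+06 m
r2 = 8026.9160 km = 8.026916e+06 m
dv1 = sqrt(mu/r1)*(sqrt(2*r2/(r1+r2)) - 1) = 341.0070 m/s
dv2 = sqrt(mu/r2)*(1 - sqrt(2*r1/(r1+r2))) = 325.8888 m/s
total dv = |dv1| + |dv2| = 341.0070 + 325.8888 = 666.8959 m/s = 0.6668959 km/s

0.6669 km/s


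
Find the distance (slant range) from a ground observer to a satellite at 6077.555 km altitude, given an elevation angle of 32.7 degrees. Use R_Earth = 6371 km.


h = 6077.555 km, el = 32.7 deg
d = -R_E*sin(el) + sqrt((R_E*sin(el))^2 + 2*R_E*h + h^2)
d = -6371.0000*sin(0.5707227) + sqrt((6371.0000*0.5402403)^2 + 2*6371.0000*6077.555 + 6077.555^2)
d = 7793.0458 km

7793.0458 km


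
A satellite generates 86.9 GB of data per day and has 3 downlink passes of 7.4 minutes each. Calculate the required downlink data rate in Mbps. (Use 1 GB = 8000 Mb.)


total contact time = 3 * 7.4 * 60 = 1332.0000 s
data = 86.9 GB = 695200.0000 Mb
rate = 695200.0000 / 1332.0000 = 521.9219 Mbps

521.9219 Mbps


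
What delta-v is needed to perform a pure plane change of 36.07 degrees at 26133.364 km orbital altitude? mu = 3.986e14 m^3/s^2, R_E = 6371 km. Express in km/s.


r = 32504.3640 km = 3.2504364e+07 m
V = sqrt(mu/r) = 3501.8522 m/s
di = 36.07 deg = 0.6295403 rad
dV = 2*V*sin(di/2) = 2*3501.8522*sin(0.3147701)
dV = 2168.3322 m/s = 2.1683 km/s

2.1683 km/s


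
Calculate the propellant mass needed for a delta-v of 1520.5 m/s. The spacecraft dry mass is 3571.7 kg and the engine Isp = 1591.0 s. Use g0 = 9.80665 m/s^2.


ve = Isp * g0 = 1591.0 * 9.80665 = 15602.380150 m/s
mass ratio = exp(dv/ve) = exp(1520.5/15602.380150) = 1.10235972
m_prop = m_dry * (mr - 1) = 3571.7 * (1.10235972 - 1)
m_prop = 365.5982 kg

365.5982 kg


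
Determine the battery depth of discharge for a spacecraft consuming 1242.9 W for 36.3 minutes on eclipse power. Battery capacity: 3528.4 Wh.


E_used = P * t / 60 = 1242.9 * 36.3 / 60 = 751.9545 Wh
DOD = E_used / E_total * 100 = 751.9545 / 3528.4 * 100
DOD = 21.3115 %

21.3115 %


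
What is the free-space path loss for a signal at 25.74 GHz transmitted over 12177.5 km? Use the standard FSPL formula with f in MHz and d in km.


f = 25.74 GHz = 25740.0000 MHz
d = 12177.5 km
FSPL = 32.44 + 20*log10(25740.0000) + 20*log10(12177.5)
FSPL = 32.44 + 88.2122 + 81.7112
FSPL = 202.3633 dB

202.3633 dB


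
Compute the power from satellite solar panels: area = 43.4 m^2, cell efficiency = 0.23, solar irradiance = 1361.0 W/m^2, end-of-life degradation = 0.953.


P = area * eta * S * degradation
P = 43.4 * 0.23 * 1361.0 * 0.953
P = 12946.9834 W

12946.9834 W


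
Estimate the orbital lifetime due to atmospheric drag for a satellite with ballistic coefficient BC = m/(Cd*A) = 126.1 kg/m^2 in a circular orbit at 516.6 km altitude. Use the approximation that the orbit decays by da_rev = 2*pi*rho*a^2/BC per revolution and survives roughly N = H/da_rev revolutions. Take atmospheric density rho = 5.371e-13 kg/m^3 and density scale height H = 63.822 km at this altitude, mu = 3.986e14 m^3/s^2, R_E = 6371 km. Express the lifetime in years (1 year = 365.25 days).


a = R_E + alt = 6887.6000 km = 6.8876e+06 m
da_rev = 2*pi*rho*a^2/BC = 2*pi*5.371e-13*(6.8876e+06)^2/126.1 = 1.269567 m per revolution
N = H/da_rev = 63822.0000 m / 1.269567 m = 50270.6662 revolutions
P = 2*pi*sqrt(a^3/mu) = 5688.7009 s
lifetime = N*P = 50270.6662 * 5688.7009 = 2.8597478e+08 s = 3309.8933 days
years = 3309.8933 / 365.25 = 9.0620 years

9.0620 years


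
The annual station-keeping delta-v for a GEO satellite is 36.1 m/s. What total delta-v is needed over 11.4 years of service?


dV = rate * years = 36.1 * 11.4
dV = 411.5400 m/s

411.5400 m/s


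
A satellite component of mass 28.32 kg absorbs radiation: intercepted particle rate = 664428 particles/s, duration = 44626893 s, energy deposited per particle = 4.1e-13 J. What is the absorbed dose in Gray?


Total energy deposited = rate * time * E_per
  = 664428 * 44626893 * 4.1e-13 = 12.1571 J
Dose = E_total / mass = 12.1571 / 28.32
Dose = 0.4292746 Gy

0.4293 Gy


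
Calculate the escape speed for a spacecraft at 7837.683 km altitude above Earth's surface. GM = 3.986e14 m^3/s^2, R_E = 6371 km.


r = 6371.0 + 7837.683 = 14208.6830 km = 1.4208683e+07 m
v_esc = sqrt(2*mu/r) = sqrt(2*3.986e14 / 1.4208683e+07)
v_esc = 7490.4297 m/s = 7.4904 km/s

7.4904 km/s


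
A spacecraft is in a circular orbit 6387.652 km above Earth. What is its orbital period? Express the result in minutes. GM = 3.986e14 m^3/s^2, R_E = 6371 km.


r = 12758.6520 km = 1.2758652e+07 m
T = 2*pi*sqrt(r^3/mu) = 2*pi*sqrt(2.0768942e+21 / 3.986e14)
T = 14342.2870 s = 239.0381 min

239.0381 minutes


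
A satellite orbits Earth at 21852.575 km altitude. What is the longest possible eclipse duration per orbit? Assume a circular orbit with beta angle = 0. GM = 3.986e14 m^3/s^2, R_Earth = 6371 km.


r = 28223.5750 km
T = 786.4625 min
Eclipse fraction = arcsin(R_E/r)/pi = arcsin(6371.0000/28223.5750)/pi
= arcsin(0.2257333)/pi = 0.07247778
Eclipse duration = 0.07247778 * 786.4625 = 57.0011 min

57.0011 minutes


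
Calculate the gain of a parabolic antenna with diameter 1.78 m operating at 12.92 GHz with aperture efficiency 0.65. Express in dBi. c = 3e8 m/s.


lambda = c/f = 3e8 / 1.292e+10 = 0.02321981 m
G = eta*(pi*D/lambda)^2 = 0.65*(pi*1.78/0.02321981)^2
G = 37699.5030 (linear)
G = 10*log10(37699.5030) = 45.7634 dBi

45.7634 dBi


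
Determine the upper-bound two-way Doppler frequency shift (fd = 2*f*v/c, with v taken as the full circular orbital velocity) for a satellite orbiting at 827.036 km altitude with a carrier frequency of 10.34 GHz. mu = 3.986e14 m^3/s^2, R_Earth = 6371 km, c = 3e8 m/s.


r = 7.198036e+06 m
v = sqrt(mu/r) = 7441.5198 m/s (worst-case radial velocity)
f = 10.34 GHz = 1.034e+10 Hz
fd = 2*f*v/c = 2*1.034e+10*7441.5198/3.0e+08
fd = 512968.7629 Hz

512968.7629 Hz


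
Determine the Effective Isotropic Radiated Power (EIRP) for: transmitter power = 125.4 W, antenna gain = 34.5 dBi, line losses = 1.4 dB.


Pt = 125.4 W = 20.9830 dBW
EIRP = Pt_dBW + Gt - losses = 20.9830 + 34.5 - 1.4 = 54.0830 dBW

54.0830 dBW


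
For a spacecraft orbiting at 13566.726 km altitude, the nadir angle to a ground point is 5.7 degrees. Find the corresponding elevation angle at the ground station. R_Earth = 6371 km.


r = R_E + alt = 19937.7260 km
Law of sines in the satellite / Earth-center / ground-point triangle:
  sin(nadir)/R_E = sin(90 + el)/r  =>  cos(el) = (r/R_E)*sin(nadir)
cos(el) = (19937.7260 / 6371.0000) * sin(5.7 deg) = 0.3108162
el = arccos(0.3108162) = 71.8916 deg
(Earth-central angle = 90 - nadir - el = 12.4084 deg)

71.8916 degrees


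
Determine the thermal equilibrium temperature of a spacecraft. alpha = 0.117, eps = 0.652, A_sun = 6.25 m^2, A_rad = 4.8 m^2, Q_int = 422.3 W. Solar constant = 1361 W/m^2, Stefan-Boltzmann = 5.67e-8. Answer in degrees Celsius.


Numerator = alpha*S*A_sun + Q_int = 0.117*1361*6.25 + 422.3 = 1417.5313 W
Denominator = eps*sigma*A_rad = 0.652*5.67e-8*4.8 = 1.7744832e-07 W/K^4
T^4 = 7.9884174e+09 K^4
T = 298.9614 K = 25.8114 C

25.8114 degrees Celsius


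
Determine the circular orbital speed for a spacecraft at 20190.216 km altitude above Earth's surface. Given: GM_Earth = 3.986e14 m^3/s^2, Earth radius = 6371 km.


r = R_E + alt = 6371.0 + 20190.216 = 26561.2160 km = 2.6561216e+07 m
v = sqrt(mu/r) = sqrt(3.986e14 / 2.6561216e+07) = 3873.8667 m/s = 3.8739 km/s

3.8739 km/s


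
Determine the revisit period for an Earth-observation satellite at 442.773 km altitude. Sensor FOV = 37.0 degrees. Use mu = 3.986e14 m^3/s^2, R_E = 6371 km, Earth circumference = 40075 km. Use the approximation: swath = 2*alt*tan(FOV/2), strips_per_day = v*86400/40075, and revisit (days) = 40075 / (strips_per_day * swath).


swath = 2*442.773*tan(0.3228859) = 296.2995 km
v = sqrt(mu/r) = 7648.4744 m/s = 7.6485 km/s
strips/day = v*86400/40075 = 7.6485*86400/40075 = 16.4898
coverage/day = strips * swath = 16.4898 * 296.2995 = 4885.9162 km
revisit = 40075 / 4885.9162 = 8.2021 days

8.2021 days


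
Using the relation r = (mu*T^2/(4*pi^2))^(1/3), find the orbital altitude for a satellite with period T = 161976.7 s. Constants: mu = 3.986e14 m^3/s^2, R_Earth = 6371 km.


T = 161976.7 s
r = (mu*T^2/(4*pi^2))^(1/3) = (3.986e14 * 161976.7^2 / (4*pi^2))^(1/3)
r = 6.4223537e+07 m = 64223.5366 km
alt = r - R_E = 64223.5366 - 6371 = 57852.5366 km

57852.5366 km


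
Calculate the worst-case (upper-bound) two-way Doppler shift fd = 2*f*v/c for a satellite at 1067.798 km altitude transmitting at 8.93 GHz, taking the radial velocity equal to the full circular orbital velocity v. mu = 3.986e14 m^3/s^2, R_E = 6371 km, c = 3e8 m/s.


r = 7.438798e+06 m
v = sqrt(mu/r) = 7320.1042 m/s (worst-case radial velocity)
f = 8.93 GHz = 8.93e+09 Hz
fd = 2*f*v/c = 2*8.93e+09*7320.1042/3.0e+08
fd = 435790.2046 Hz

435790.2046 Hz


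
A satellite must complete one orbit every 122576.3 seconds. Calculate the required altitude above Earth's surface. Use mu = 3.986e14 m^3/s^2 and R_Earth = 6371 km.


T = 122576.3 s
r = (mu*T^2/(4*pi^2))^(1/3) = (3.986e14 * 122576.3^2 / (4*pi^2))^(1/3)
r = 5.3333104e+07 m = 53333.1037 km
alt = r - R_E = 53333.1037 - 6371 = 46962.1037 km

46962.1037 km


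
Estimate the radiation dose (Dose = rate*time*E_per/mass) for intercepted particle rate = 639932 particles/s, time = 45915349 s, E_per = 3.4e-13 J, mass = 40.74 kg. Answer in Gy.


Total energy deposited = rate * time * E_per
  = 639932 * 45915349 * 3.4e-13 = 9.9901 J
Dose = E_total / mass = 9.9901 / 40.74
Dose = 0.2452165 Gy

0.2452 Gy


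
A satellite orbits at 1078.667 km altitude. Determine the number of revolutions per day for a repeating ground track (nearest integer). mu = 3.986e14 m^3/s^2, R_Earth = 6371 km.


r = 7.449667e+06 m
T = 2*pi*sqrt(r^3/mu) = 6399.0649 s = 106.6511 min
revs/day = 1440 / 106.6511 = 13.5020
Rounded: 14 revolutions per day

14 revolutions per day


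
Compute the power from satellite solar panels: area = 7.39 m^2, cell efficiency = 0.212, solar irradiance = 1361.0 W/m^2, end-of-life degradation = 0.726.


P = area * eta * S * degradation
P = 7.39 * 0.212 * 1361.0 * 0.726
P = 1548.0146 W

1548.0146 W


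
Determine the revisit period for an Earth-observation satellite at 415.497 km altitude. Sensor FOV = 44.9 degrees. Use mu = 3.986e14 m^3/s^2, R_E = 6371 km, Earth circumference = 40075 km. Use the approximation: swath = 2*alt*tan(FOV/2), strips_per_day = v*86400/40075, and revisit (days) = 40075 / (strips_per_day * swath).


swath = 2*415.497*tan(0.3918264) = 343.3597 km
v = sqrt(mu/r) = 7663.8292 m/s = 7.6638 km/s
strips/day = v*86400/40075 = 7.6638*86400/40075 = 16.5229
coverage/day = strips * swath = 16.5229 * 343.3597 = 5673.2946 km
revisit = 40075 / 5673.2946 = 7.0638 days

7.0638 days


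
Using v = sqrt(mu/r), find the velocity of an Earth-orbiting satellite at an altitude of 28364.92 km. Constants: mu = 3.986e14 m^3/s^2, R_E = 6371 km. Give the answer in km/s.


r = R_E + alt = 6371.0 + 28364.92 = 34735.9200 km = 3.473592e+07 m
v = sqrt(mu/r) = sqrt(3.986e14 / 3.473592e+07) = 3387.4995 m/s = 3.3875 km/s

3.3875 km/s


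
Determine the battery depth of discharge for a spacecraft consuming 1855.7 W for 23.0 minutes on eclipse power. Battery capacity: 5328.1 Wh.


E_used = P * t / 60 = 1855.7 * 23.0 / 60 = 711.3517 Wh
DOD = E_used / E_total * 100 = 711.3517 / 5328.1 * 100
DOD = 13.3509 %

13.3509 %


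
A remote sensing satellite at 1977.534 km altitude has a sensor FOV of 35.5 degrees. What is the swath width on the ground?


FOV = 35.5 deg = 0.6195919 rad
swath = 2 * alt * tan(FOV/2) = 2 * 1977.534 * tan(0.3097959)
swath = 2 * 1977.534 * 0.3201025
swath = 1266.0272 km

1266.0272 km


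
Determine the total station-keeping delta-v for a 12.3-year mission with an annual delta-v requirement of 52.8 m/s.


dV = rate * years = 52.8 * 12.3
dV = 649.4400 m/s

649.4400 m/s


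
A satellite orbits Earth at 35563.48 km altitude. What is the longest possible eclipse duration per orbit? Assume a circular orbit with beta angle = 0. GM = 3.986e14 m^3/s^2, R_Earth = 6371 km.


r = 41934.4800 km
T = 1424.3505 min
Eclipse fraction = arcsin(R_E/r)/pi = arcsin(6371.0000/41934.4800)/pi
= arcsin(0.1519275)/pi = 0.04854802
Eclipse duration = 0.04854802 * 1424.3505 = 69.1494 min

69.1494 minutes


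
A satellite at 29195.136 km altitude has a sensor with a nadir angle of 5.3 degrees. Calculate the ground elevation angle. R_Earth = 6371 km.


r = R_E + alt = 35566.1360 km
Law of sines in the satellite / Earth-center / ground-point triangle:
  sin(nadir)/R_E = sin(90 + el)/r  =>  cos(el) = (r/R_E)*sin(nadir)
cos(el) = (35566.1360 / 6371.0000) * sin(5.3 deg) = 0.5156592
el = arccos(0.5156592) = 58.9585 deg
(Earth-central angle = 90 - nadir - el = 25.7415 deg)

58.9585 degrees


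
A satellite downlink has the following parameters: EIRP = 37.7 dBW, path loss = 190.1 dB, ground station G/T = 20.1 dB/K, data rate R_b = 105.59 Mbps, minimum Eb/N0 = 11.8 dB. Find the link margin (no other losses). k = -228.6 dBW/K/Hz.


C/N0 = EIRP - FSPL + G/T - k = 37.7 - 190.1 + 20.1 - (-228.6)
C/N0 = 96.3000 dB-Hz
R_b = 105.59 Mbps = 1.0559e+08 bps -> 10*log10(R_b) = 80.2362 dB-Hz
Eb/N0 = C/N0 - 10*log10(R_b) = 96.3000 - 80.2362 = 16.0638 dB
Margin = Eb/N0 - Eb/N0_req = 16.0638 - 11.8 = 4.2638 dB (link closes)

4.2638 dB


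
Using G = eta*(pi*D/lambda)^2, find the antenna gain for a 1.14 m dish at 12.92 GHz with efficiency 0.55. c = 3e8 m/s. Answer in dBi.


lambda = c/f = 3e8 / 1.292e+10 = 0.02321981 m
G = eta*(pi*D/lambda)^2 = 0.55*(pi*1.14/0.02321981)^2
G = 13084.4254 (linear)
G = 10*log10(13084.4254) = 41.1675 dBi

41.1675 dBi


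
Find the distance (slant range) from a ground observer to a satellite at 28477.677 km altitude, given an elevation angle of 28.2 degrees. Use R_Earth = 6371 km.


h = 28477.677 km, el = 28.2 deg
d = -R_E*sin(el) + sqrt((R_E*sin(el))^2 + 2*R_E*h + h^2)
d = -6371.0000*sin(0.4921828) + sqrt((6371.0000*0.4725508)^2 + 2*6371.0000*28477.677 + 28477.677^2)
d = 31382.7576 km

31382.7576 km


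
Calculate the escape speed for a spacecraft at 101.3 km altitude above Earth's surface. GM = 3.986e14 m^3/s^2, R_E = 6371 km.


r = 6371.0 + 101.3 = 6472.3000 km = 6.4723e+06 m
v_esc = sqrt(2*mu/r) = sqrt(2*3.986e14 / 6.4723e+06)
v_esc = 11098.2454 m/s = 11.0982 km/s

11.0982 km/s


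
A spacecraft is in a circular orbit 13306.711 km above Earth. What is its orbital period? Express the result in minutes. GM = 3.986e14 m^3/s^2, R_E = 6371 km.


r = 19677.7110 km = 1.9677711e+07 m
T = 2*pi*sqrt(r^3/mu) = 2*pi*sqrt(7.6194519e+21 / 3.986e14)
T = 27470.9127 s = 457.8485 min

457.8485 minutes


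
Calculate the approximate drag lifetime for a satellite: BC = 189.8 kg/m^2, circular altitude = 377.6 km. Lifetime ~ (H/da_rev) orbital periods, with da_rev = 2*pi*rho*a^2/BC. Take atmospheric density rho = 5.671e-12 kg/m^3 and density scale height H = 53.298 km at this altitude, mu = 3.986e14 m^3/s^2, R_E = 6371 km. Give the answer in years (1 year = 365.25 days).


a = R_E + alt = 6748.6000 km = 6.7486e+06 m
da_rev = 2*pi*rho*a^2/BC = 2*pi*5.671e-12*(6.7486e+06)^2/189.8 = 8.550090 m per revolution
N = H/da_rev = 53298.0000 m / 8.550090 m = 6233.6186 revolutions
P = 2*pi*sqrt(a^3/mu) = 5517.3655 s
lifetime = N*P = 6233.6186 * 5517.3655 = 3.4393152e+07 s = 398.0689 days
years = 398.0689 / 365.25 = 1.0899 years

1.0899 years


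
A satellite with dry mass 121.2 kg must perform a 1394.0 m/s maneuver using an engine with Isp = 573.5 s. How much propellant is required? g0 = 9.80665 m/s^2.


ve = Isp * g0 = 573.5 * 9.80665 = 5624.113775 m/s
mass ratio = exp(dv/ve) = exp(1394.0/5624.113775) = 1.28128217
m_prop = m_dry * (mr - 1) = 121.2 * (1.28128217 - 1)
m_prop = 34.0914 kg

34.0914 kg


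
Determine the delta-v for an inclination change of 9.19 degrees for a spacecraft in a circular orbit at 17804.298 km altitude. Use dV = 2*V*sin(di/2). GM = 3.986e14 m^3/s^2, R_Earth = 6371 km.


r = 24175.2980 km = 2.4175298e+07 m
V = sqrt(mu/r) = 4060.5301 m/s
di = 9.19 deg = 0.1603958 rad
dV = 2*V*sin(di/2) = 2*4060.5301*sin(0.08019788)
dV = 650.5939 m/s = 0.6505939 km/s

0.6506 km/s


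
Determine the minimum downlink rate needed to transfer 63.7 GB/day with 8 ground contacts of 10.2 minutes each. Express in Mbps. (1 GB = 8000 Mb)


total contact time = 8 * 10.2 * 60 = 4896.0000 s
data = 63.7 GB = 509600.0000 Mb
rate = 509600.0000 / 4896.0000 = 104.0850 Mbps

104.0850 Mbps


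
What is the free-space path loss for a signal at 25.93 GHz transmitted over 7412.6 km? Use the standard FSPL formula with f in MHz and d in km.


f = 25.93 GHz = 25930.0000 MHz
d = 7412.6 km
FSPL = 32.44 + 20*log10(25930.0000) + 20*log10(7412.6)
FSPL = 32.44 + 88.2761 + 77.3994
FSPL = 198.1155 dB

198.1155 dB


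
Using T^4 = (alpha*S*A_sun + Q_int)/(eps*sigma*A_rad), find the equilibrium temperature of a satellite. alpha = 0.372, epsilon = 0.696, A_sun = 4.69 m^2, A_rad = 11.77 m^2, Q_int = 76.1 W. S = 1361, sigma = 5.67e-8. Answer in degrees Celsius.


Numerator = alpha*S*A_sun + Q_int = 0.372*1361*4.69 + 76.1 = 2450.6095 W
Denominator = eps*sigma*A_rad = 0.696*5.67e-8*11.77 = 4.6448186e-07 W/K^4
T^4 = 5.2760068e+09 K^4
T = 269.5109 K = -3.6391 C

-3.6391 degrees Celsius


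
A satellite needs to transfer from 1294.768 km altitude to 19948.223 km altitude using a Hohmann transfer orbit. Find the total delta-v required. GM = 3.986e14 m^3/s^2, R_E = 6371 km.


r1 = 7665.7680 km = 7.665768e+06 m
r2 = 26319.2230 km = 2.6319223e+07 m
dv1 = sqrt(mu/r1)*(sqrt(2*r2/(r1+r2)) - 1) = 1763.3401 m/s
dv2 = sqrt(mu/r2)*(1 - sqrt(2*r1/(r1+r2))) = 1277.7809 m/s
total dv = |dv1| + |dv2| = 1763.3401 + 1277.7809 = 3041.1210 m/s = 3.0411 km/s

3.0411 km/s


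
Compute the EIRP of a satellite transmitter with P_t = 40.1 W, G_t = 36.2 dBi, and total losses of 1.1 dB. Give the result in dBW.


Pt = 40.1 W = 16.0314 dBW
EIRP = Pt_dBW + Gt - losses = 16.0314 + 36.2 - 1.1 = 51.1314 dBW

51.1314 dBW


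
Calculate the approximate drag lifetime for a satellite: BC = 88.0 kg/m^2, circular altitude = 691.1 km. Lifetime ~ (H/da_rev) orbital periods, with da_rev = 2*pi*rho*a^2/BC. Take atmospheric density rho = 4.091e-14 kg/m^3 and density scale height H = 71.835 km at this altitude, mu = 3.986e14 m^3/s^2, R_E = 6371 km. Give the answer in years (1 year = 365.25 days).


a = R_E + alt = 7062.1000 km = 7.0621e+06 m
da_rev = 2*pi*rho*a^2/BC = 2*pi*4.091e-14*(7.0621e+06)^2/88.0 = 0.145678145 m per revolution
N = H/da_rev = 71835.0000 m / 0.145678145 m = 493107.5982 revolutions
P = 2*pi*sqrt(a^3/mu) = 5906.2526 s
lifetime = N*P = 493107.5982 * 5906.2526 = 2.912418e+09 s = 33708.5419 days
years = 33708.5419 / 365.25 = 92.2890 years

92.2890 years


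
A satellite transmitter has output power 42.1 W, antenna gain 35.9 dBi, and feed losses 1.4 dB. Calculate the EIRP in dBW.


Pt = 42.1 W = 16.2428 dBW
EIRP = Pt_dBW + Gt - losses = 16.2428 + 35.9 - 1.4 = 50.7428 dBW

50.7428 dBW


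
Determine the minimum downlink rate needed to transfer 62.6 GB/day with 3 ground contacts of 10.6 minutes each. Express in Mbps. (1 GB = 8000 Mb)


total contact time = 3 * 10.6 * 60 = 1908.0000 s
data = 62.6 GB = 500800.0000 Mb
rate = 500800.0000 / 1908.0000 = 262.4738 Mbps

262.4738 Mbps


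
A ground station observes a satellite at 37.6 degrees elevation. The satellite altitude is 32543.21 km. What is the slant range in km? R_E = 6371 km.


h = 32543.21 km, el = 37.6 deg
d = -R_E*sin(el) + sqrt((R_E*sin(el))^2 + 2*R_E*h + h^2)
d = -6371.0000*sin(0.6562438) + sqrt((6371.0000*0.6101452)^2 + 2*6371.0000*32543.21 + 32543.21^2)
d = 34698.2118 km

34698.2118 km


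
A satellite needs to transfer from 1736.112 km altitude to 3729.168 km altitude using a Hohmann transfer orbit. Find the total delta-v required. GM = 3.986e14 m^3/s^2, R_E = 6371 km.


r1 = 8107.1120 km = 8.107112e+06 m
r2 = 10100.1680 km = 1.0100168e+07 m
dv1 = sqrt(mu/r1)*(sqrt(2*r2/(r1+r2)) - 1) = 373.8137 m/s
dv2 = sqrt(mu/r2)*(1 - sqrt(2*r1/(r1+r2))) = 353.7966 m/s
total dv = |dv1| + |dv2| = 373.8137 + 353.7966 = 727.6103 m/s = 0.7276103 km/s

0.7276 km/s


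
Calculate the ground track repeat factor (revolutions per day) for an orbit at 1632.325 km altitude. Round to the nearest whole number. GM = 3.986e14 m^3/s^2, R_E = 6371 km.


r = 8.003325e+06 m
T = 2*pi*sqrt(r^3/mu) = 7125.5255 s = 118.7588 min
revs/day = 1440 / 118.7588 = 12.1254
Rounded: 12 revolutions per day

12 revolutions per day


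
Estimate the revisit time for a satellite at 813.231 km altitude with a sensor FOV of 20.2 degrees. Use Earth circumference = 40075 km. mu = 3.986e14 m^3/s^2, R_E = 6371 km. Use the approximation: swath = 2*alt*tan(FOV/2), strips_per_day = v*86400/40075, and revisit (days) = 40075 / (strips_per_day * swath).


swath = 2*813.231*tan(0.1762783) = 289.7170 km
v = sqrt(mu/r) = 7448.6660 m/s = 7.4487 km/s
strips/day = v*86400/40075 = 7.4487*86400/40075 = 16.0590
coverage/day = strips * swath = 16.0590 * 289.7170 = 4652.5678 km
revisit = 40075 / 4652.5678 = 8.6135 days

8.6135 days


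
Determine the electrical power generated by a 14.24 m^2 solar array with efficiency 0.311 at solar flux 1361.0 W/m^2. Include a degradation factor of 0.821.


P = area * eta * S * degradation
P = 14.24 * 0.311 * 1361.0 * 0.821
P = 4948.4782 W

4948.4782 W


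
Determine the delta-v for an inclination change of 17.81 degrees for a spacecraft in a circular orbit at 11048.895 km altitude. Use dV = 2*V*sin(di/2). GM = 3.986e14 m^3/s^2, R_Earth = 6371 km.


r = 17419.8950 km = 1.7419895e+07 m
V = sqrt(mu/r) = 4783.5011 m/s
di = 17.81 deg = 0.3108431 rad
dV = 2*V*sin(di/2) = 2*4783.5011*sin(0.1554216)
dV = 1480.9394 m/s = 1.4809 km/s

1.4809 km/s


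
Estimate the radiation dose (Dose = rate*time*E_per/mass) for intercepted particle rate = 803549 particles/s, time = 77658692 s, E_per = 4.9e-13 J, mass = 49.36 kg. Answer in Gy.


Total energy deposited = rate * time * E_per
  = 803549 * 77658692 * 4.9e-13 = 30.5773 J
Dose = E_total / mass = 30.5773 / 49.36
Dose = 0.6194744 Gy

0.6195 Gy


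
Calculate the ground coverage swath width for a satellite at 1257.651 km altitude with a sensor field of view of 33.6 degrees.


FOV = 33.6 deg = 0.5864306 rad
swath = 2 * alt * tan(FOV/2) = 2 * 1257.651 * tan(0.2932153)
swath = 2 * 1257.651 * 0.3019178
swath = 759.4144 km

759.4144 km


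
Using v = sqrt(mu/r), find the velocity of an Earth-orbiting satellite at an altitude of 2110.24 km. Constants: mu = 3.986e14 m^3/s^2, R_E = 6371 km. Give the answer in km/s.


r = R_E + alt = 6371.0 + 2110.24 = 8481.2400 km = 8.48124e+06 m
v = sqrt(mu/r) = sqrt(3.986e14 / 8.48124e+06) = 6855.4974 m/s = 6.8555 km/s

6.8555 km/s


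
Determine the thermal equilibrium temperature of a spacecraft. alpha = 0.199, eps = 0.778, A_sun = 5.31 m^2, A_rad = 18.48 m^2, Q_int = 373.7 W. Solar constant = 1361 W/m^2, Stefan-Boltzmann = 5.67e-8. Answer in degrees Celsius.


Numerator = alpha*S*A_sun + Q_int = 0.199*1361*5.31 + 373.7 = 1811.8551 W
Denominator = eps*sigma*A_rad = 0.778*5.67e-8*18.48 = 8.1520085e-07 W/K^4
T^4 = 2.2225873e+09 K^4
T = 217.1274 K = -56.0226 C

-56.0226 degrees Celsius


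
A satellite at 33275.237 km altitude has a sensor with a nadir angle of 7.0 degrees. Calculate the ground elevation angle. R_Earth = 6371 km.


r = R_E + alt = 39646.2370 km
Law of sines in the satellite / Earth-center / ground-point triangle:
  sin(nadir)/R_E = sin(90 + el)/r  =>  cos(el) = (r/R_E)*sin(nadir)
cos(el) = (39646.2370 / 6371.0000) * sin(7.0 deg) = 0.7583834
el = arccos(0.7583834) = 40.6781 deg
(Earth-central angle = 90 - nadir - el = 42.3219 deg)

40.6781 degrees


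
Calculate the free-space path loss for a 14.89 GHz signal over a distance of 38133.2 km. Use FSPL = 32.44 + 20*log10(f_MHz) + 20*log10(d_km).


f = 14.89 GHz = 14890.0000 MHz
d = 38133.2 km
FSPL = 32.44 + 20*log10(14890.0000) + 20*log10(38133.2)
FSPL = 32.44 + 83.4579 + 91.6261
FSPL = 207.5240 dB

207.5240 dB


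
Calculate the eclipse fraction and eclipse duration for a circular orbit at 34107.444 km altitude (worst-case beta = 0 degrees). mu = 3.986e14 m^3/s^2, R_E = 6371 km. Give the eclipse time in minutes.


r = 40478.4440 km
T = 1350.8144 min
Eclipse fraction = arcsin(R_E/r)/pi = arcsin(6371.0000/40478.4440)/pi
= arcsin(0.1573924)/pi = 0.05030875
Eclipse duration = 0.05030875 * 1350.8144 = 67.9578 min

67.9578 minutes


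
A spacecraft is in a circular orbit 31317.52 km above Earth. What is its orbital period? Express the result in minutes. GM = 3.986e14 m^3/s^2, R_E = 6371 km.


r = 37688.5200 km = 3.768852e+07 m
T = 2*pi*sqrt(r^3/mu) = 2*pi*sqrt(5.3533699e+22 / 3.986e14)
T = 72815.6694 s = 1213.5945 min

1213.5945 minutes


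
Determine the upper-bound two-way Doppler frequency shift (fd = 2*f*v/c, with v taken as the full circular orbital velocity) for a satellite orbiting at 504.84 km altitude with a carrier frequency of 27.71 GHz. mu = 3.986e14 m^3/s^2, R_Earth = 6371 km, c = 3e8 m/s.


r = 6.87584e+06 m
v = sqrt(mu/r) = 7613.8754 m/s (worst-case radial velocity)
f = 27.71 GHz = 2.771e+10 Hz
fd = 2*f*v/c = 2*2.771e+10*7613.8754/3.0e+08
fd = 1.4065366e+06 Hz

1.4065e+06 Hz


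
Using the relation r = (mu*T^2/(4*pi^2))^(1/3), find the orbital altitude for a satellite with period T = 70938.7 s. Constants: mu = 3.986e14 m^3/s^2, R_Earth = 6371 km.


T = 70938.7 s
r = (mu*T^2/(4*pi^2))^(1/3) = (3.986e14 * 70938.7^2 / (4*pi^2))^(1/3)
r = 3.7038041e+07 m = 37038.0406 km
alt = r - R_E = 37038.0406 - 6371 = 30667.0406 km

30667.0406 km


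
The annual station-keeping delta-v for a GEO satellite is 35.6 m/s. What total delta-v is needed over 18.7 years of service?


dV = rate * years = 35.6 * 18.7
dV = 665.7200 m/s

665.7200 m/s


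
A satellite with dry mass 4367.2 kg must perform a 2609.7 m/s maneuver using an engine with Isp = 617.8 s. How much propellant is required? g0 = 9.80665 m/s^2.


ve = Isp * g0 = 617.8 * 9.80665 = 6058.548370 m/s
mass ratio = exp(dv/ve) = exp(2609.7/6058.548370) = 1.53840589
m_prop = m_dry * (mr - 1) = 4367.2 * (1.53840589 - 1)
m_prop = 2351.3262 kg

2351.3262 kg


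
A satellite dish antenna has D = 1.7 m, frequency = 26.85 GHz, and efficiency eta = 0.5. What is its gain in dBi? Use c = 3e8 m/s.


lambda = c/f = 3e8 / 2.685e+10 = 0.01117318 m
G = eta*(pi*D/lambda)^2 = 0.5*(pi*1.7/0.01117318)^2
G = 114238.8081 (linear)
G = 10*log10(114238.8081) = 50.5781 dBi

50.5781 dBi


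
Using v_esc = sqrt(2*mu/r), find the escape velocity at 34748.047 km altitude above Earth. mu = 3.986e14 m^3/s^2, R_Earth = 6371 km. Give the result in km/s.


r = 6371.0 + 34748.047 = 41119.0470 km = 4.1119047e+07 m
v_esc = sqrt(2*mu/r) = sqrt(2*3.986e14 / 4.1119047e+07)
v_esc = 4403.1363 m/s = 4.4031 km/s

4.4031 km/s


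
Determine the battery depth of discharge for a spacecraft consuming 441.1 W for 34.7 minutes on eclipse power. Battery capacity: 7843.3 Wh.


E_used = P * t / 60 = 441.1 * 34.7 / 60 = 255.1028 Wh
DOD = E_used / E_total * 100 = 255.1028 / 7843.3 * 100
DOD = 3.2525 %

3.2525 %


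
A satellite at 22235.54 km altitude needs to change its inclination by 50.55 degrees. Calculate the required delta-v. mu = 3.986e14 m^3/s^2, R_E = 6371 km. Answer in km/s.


r = 28606.5400 km = 2.860654e+07 m
V = sqrt(mu/r) = 3732.8108 m/s
di = 50.55 deg = 0.8822639 rad
dV = 2*V*sin(di/2) = 2*3732.8108*sin(0.441132)
dV = 3187.5468 m/s = 3.1875 km/s

3.1875 km/s


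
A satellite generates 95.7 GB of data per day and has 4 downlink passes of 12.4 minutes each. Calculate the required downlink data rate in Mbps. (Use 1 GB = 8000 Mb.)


total contact time = 4 * 12.4 * 60 = 2976.0000 s
data = 95.7 GB = 765600.0000 Mb
rate = 765600.0000 / 2976.0000 = 257.2581 Mbps

257.2581 Mbps


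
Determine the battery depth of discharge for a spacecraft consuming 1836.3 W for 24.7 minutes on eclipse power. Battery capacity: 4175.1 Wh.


E_used = P * t / 60 = 1836.3 * 24.7 / 60 = 755.9435 Wh
DOD = E_used / E_total * 100 = 755.9435 / 4175.1 * 100
DOD = 18.1060 %

18.1060 %


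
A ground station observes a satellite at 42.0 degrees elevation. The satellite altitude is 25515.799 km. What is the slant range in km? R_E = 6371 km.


h = 25515.799 km, el = 42.0 deg
d = -R_E*sin(el) + sqrt((R_E*sin(el))^2 + 2*R_E*h + h^2)
d = -6371.0000*sin(0.7330383) + sqrt((6371.0000*0.6691306)^2 + 2*6371.0000*25515.799 + 25515.799^2)
d = 27270.3123 km

27270.3123 km


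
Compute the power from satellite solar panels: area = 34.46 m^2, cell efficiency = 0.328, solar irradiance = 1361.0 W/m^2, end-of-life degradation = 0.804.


P = area * eta * S * degradation
P = 34.46 * 0.328 * 1361.0 * 0.804
P = 12368.1086 W

12368.1086 W


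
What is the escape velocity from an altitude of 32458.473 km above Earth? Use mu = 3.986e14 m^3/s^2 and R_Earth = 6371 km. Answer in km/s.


r = 6371.0 + 32458.473 = 38829.4730 km = 3.8829473e+07 m
v_esc = sqrt(2*mu/r) = sqrt(2*3.986e14 / 3.8829473e+07)
v_esc = 4531.0922 m/s = 4.5311 km/s

4.5311 km/s


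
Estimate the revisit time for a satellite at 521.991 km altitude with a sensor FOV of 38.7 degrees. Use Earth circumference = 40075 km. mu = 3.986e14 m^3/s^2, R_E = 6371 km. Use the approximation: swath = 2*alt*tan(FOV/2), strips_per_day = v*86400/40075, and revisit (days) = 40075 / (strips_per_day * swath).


swath = 2*521.991*tan(0.3377212) = 366.6204 km
v = sqrt(mu/r) = 7604.3972 m/s = 7.6044 km/s
strips/day = v*86400/40075 = 7.6044*86400/40075 = 16.3948
coverage/day = strips * swath = 16.3948 * 366.6204 = 6010.6524 km
revisit = 40075 / 6010.6524 = 6.6673 days

6.6673 days
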